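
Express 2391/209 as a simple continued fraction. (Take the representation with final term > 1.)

[11; 2, 3, 1, 2, 8]

2391 = 11*209 + 92
209 = 2*92 + 25
92 = 3*25 + 17
25 = 1*17 + 8
17 = 2*8 + 1
8 = 8*1 + 0  (stop)
So 2391/209 = [11; 2, 3, 1, 2, 8].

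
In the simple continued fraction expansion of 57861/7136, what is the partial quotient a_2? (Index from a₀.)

57861 = 8·7136 + 773   →  a_0 = 8
7136 = 9·773 + 179   →  a_1 = 9
773 = 4·179 + 57   →  a_2 = 4

4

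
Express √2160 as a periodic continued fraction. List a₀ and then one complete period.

a₀ = ⌊√2160⌋ = 46.
With m₀=0, d₀=1 and mₖ₊₁ = dₖaₖ − mₖ, dₖ₊₁ = (n − mₖ₊₁²)/dₖ, aₖ₊₁ = ⌊(a₀+mₖ₊₁)/dₖ₊₁⌋:
  k=1: m=46, d=44, a=2
  k=2: m=42, d=9, a=9
  k=3: m=39, d=71, a=1
  k=4: m=32, d=16, a=4
  k=5: m=32, d=71, a=1
  k=6: m=39, d=9, a=9
  k=7: m=42, d=44, a=2
  k=8: m=46, d=1, a=92
d=1 and a=2a₀=92 at k=8, so the next step gives (m, d) = (46, 44) again — its k=1 value — and the period has length 8.

[46; 2, 9, 1, 4, 1, 9, 2, 92]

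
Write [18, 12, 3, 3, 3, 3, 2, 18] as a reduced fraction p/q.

1029277/56925

Fold from the inside: start with 18/1.
  2 + 1/18 = 37/18
  3 + 18/37 = 129/37
  3 + 37/129 = 424/129
  3 + 129/424 = 1401/424
  3 + 424/1401 = 4627/1401
  12 + 1401/4627 = 56925/4627
  18 + 4627/56925 = 1029277/56925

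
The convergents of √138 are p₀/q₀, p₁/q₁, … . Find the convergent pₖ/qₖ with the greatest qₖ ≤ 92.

√138 = [11; 1, 2, 1, 22, …] (period length 4).
Convergents:
  p_0/q_0 = 11/1
  p_1/q_1 = 12/1
  p_2/q_2 = 35/3
  p_3/q_3 = 47/4
  p_4/q_4 = 1069/91
  p_5/q_5 = 1116/95
q_4 = 91 ≤ 92 < 95 = q_5, so the answer is 1069/91.

1069/91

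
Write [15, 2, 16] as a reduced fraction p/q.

Fold from the inside: start with 16/1.
  2 + 1/16 = 33/16
  15 + 16/33 = 511/33

511/33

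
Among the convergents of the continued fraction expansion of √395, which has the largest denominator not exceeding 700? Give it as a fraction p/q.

6340/319

√395 = [19; 1, 6, 1, 38, …] (period length 4).
Convergents:
  p_0/q_0 = 19/1
  p_1/q_1 = 20/1
  p_2/q_2 = 139/7
  p_3/q_3 = 159/8
  p_4/q_4 = 6181/311
  p_5/q_5 = 6340/319
  p_6/q_6 = 44221/2225
q_5 = 319 ≤ 700 < 2225 = q_6, so the answer is 6340/319.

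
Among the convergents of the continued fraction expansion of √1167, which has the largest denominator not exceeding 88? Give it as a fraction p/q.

1059/31

√1167 = [34; 6, 5, 11, 5, 6, 68, …] (period length 6).
Convergents:
  p_0/q_0 = 34/1
  p_1/q_1 = 205/6
  p_2/q_2 = 1059/31
  p_3/q_3 = 11854/347
q_2 = 31 ≤ 88 < 347 = q_3, so the answer is 1059/31.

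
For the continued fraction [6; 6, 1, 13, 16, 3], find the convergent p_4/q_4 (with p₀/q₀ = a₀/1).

9579/1559

Using pₖ = aₖpₖ₋₁ + pₖ₋₂, qₖ = aₖqₖ₋₁ + qₖ₋₂ (with p₋₁=1, p₋₂=0, q₋₁=0, q₋₂=1):
  k=0: a=6, p=6, q=1
  k=1: a=6, p=37, q=6
  k=2: a=1, p=43, q=7
  k=3: a=13, p=596, q=97
  k=4: a=16, p=9579, q=1559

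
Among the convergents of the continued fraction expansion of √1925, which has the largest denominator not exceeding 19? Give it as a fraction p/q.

√1925 = [43; 1, 6, 1, 86, …] (period length 4).
Convergents:
  p_0/q_0 = 43/1
  p_1/q_1 = 44/1
  p_2/q_2 = 307/7
  p_3/q_3 = 351/8
  p_4/q_4 = 30493/695
q_3 = 8 ≤ 19 < 695 = q_4, so the answer is 351/8.

351/8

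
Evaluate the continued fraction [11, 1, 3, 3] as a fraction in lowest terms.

Fold from the inside: start with 3/1.
  3 + 1/3 = 10/3
  1 + 3/10 = 13/10
  11 + 10/13 = 153/13

153/13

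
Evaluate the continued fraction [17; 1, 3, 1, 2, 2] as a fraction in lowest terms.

Fold from the inside: start with 2/1.
  2 + 1/2 = 5/2
  1 + 2/5 = 7/5
  3 + 5/7 = 26/7
  1 + 7/26 = 33/26
  17 + 26/33 = 587/33

587/33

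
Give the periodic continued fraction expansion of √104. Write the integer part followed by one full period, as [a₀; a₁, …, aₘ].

a₀ = ⌊√104⌋ = 10.
With m₀=0, d₀=1 and mₖ₊₁ = dₖaₖ − mₖ, dₖ₊₁ = (n − mₖ₊₁²)/dₖ, aₖ₊₁ = ⌊(a₀+mₖ₊₁)/dₖ₊₁⌋:
  k=1: m=10, d=4, a=5
  k=2: m=10, d=1, a=20
d=1 and a=2a₀=20 at k=2, so the next step gives (m, d) = (10, 4) again — its k=1 value — and the period has length 2.

[10; 5, 20]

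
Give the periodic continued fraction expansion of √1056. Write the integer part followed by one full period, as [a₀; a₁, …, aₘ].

[32; 2, 64]

a₀ = ⌊√1056⌋ = 32.
With m₀=0, d₀=1 and mₖ₊₁ = dₖaₖ − mₖ, dₖ₊₁ = (n − mₖ₊₁²)/dₖ, aₖ₊₁ = ⌊(a₀+mₖ₊₁)/dₖ₊₁⌋:
  k=1: m=32, d=32, a=2
  k=2: m=32, d=1, a=64
d=1 and a=2a₀=64 at k=2, so the next step gives (m, d) = (32, 32) again — its k=1 value — and the period has length 2.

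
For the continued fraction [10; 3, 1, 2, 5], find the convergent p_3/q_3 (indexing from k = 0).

Using pₖ = aₖpₖ₋₁ + pₖ₋₂, qₖ = aₖqₖ₋₁ + qₖ₋₂ (with p₋₁=1, p₋₂=0, q₋₁=0, q₋₂=1):
  k=0: a=10, p=10, q=1
  k=1: a=3, p=31, q=3
  k=2: a=1, p=41, q=4
  k=3: a=2, p=113, q=11

113/11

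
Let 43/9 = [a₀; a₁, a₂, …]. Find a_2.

3

43 = 4·9 + 7   →  a_0 = 4
9 = 1·7 + 2   →  a_1 = 1
7 = 3·2 + 1   →  a_2 = 3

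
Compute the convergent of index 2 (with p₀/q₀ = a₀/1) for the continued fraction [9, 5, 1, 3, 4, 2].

55/6

Using pₖ = aₖpₖ₋₁ + pₖ₋₂, qₖ = aₖqₖ₋₁ + qₖ₋₂ (with p₋₁=1, p₋₂=0, q₋₁=0, q₋₂=1):
  k=0: a=9, p=9, q=1
  k=1: a=5, p=46, q=5
  k=2: a=1, p=55, q=6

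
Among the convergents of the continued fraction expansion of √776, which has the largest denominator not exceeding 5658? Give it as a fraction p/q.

√776 = [27; 1, 5, 1, 54, …] (period length 4).
Convergents:
  p_0/q_0 = 27/1
  p_1/q_1 = 28/1
  p_2/q_2 = 167/6
  p_3/q_3 = 195/7
  p_4/q_4 = 10697/384
  p_5/q_5 = 10892/391
  p_6/q_6 = 65157/2339
  p_7/q_7 = 76049/2730
  p_8/q_8 = 4171803/149759
q_7 = 2730 ≤ 5658 < 149759 = q_8, so the answer is 76049/2730.

76049/2730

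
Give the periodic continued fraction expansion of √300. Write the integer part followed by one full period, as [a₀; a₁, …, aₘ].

a₀ = ⌊√300⌋ = 17.
With m₀=0, d₀=1 and mₖ₊₁ = dₖaₖ − mₖ, dₖ₊₁ = (n − mₖ₊₁²)/dₖ, aₖ₊₁ = ⌊(a₀+mₖ₊₁)/dₖ₊₁⌋:
  k=1: m=17, d=11, a=3
  k=2: m=16, d=4, a=8
  k=3: m=16, d=11, a=3
  k=4: m=17, d=1, a=34
d=1 and a=2a₀=34 at k=4, so the next step gives (m, d) = (17, 11) again — its k=1 value — and the period has length 4.

[17; 3, 8, 3, 34]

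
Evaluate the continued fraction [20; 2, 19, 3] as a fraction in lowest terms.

2438/119

Using pₖ = aₖpₖ₋₁ + pₖ₋₂ and qₖ = aₖqₖ₋₁ + qₖ₋₂:
  k=0: a=20, p=20, q=1
  k=1: a=2, p=41, q=2
  k=2: a=19, p=799, q=39
  k=3: a=3, p=2438, q=119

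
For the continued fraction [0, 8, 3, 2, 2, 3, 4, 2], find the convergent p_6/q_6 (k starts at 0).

Using pₖ = aₖpₖ₋₁ + pₖ₋₂, qₖ = aₖqₖ₋₁ + qₖ₋₂ (with p₋₁=1, p₋₂=0, q₋₁=0, q₋₂=1):
  k=0: a=0, p=0, q=1
  k=1: a=8, p=1, q=8
  k=2: a=3, p=3, q=25
  k=3: a=2, p=7, q=58
  k=4: a=2, p=17, q=141
  k=5: a=3, p=58, q=481
  k=6: a=4, p=249, q=2065

249/2065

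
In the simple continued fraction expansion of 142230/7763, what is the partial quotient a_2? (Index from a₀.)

142230 = 18·7763 + 2496   →  a_0 = 18
7763 = 3·2496 + 275   →  a_1 = 3
2496 = 9·275 + 21   →  a_2 = 9

9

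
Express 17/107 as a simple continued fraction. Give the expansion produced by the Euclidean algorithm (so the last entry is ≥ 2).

17 = 0*107 + 17
107 = 6*17 + 5
17 = 3*5 + 2
5 = 2*2 + 1
2 = 2*1 + 0  (stop)
So 17/107 = [0; 6, 3, 2, 2].

[0; 6, 3, 2, 2]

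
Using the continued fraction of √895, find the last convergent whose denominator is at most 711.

√895 = [29; 1, 10, 1, 58, …] (period length 4).
Convergents:
  p_0/q_0 = 29/1
  p_1/q_1 = 30/1
  p_2/q_2 = 329/11
  p_3/q_3 = 359/12
  p_4/q_4 = 21151/707
  p_5/q_5 = 21510/719
q_4 = 707 ≤ 711 < 719 = q_5, so the answer is 21151/707.

21151/707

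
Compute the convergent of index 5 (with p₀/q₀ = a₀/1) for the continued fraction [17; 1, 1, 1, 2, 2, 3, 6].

Using pₖ = aₖpₖ₋₁ + pₖ₋₂, qₖ = aₖqₖ₋₁ + qₖ₋₂ (with p₋₁=1, p₋₂=0, q₋₁=0, q₋₂=1):
  k=0: a=17, p=17, q=1
  k=1: a=1, p=18, q=1
  k=2: a=1, p=35, q=2
  k=3: a=1, p=53, q=3
  k=4: a=2, p=141, q=8
  k=5: a=2, p=335, q=19

335/19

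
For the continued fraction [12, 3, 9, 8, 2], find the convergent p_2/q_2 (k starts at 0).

345/28

Using pₖ = aₖpₖ₋₁ + pₖ₋₂, qₖ = aₖqₖ₋₁ + qₖ₋₂ (with p₋₁=1, p₋₂=0, q₋₁=0, q₋₂=1):
  k=0: a=12, p=12, q=1
  k=1: a=3, p=37, q=3
  k=2: a=9, p=345, q=28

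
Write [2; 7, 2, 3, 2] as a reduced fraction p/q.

Fold from the inside: start with 2/1.
  3 + 1/2 = 7/2
  2 + 2/7 = 16/7
  7 + 7/16 = 119/16
  2 + 16/119 = 254/119

254/119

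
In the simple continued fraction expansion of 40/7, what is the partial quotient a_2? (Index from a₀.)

2

40 = 5·7 + 5   →  a_0 = 5
7 = 1·5 + 2   →  a_1 = 1
5 = 2·2 + 1   →  a_2 = 2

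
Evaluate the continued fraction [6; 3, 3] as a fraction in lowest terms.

Fold from the inside: start with 3/1.
  3 + 1/3 = 10/3
  6 + 3/10 = 63/10

63/10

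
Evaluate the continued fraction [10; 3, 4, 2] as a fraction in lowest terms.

Using pₖ = aₖpₖ₋₁ + pₖ₋₂ and qₖ = aₖqₖ₋₁ + qₖ₋₂:
  k=0: a=10, p=10, q=1
  k=1: a=3, p=31, q=3
  k=2: a=4, p=134, q=13
  k=3: a=2, p=299, q=29

299/29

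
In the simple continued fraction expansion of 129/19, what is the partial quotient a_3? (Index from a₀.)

1

129 = 6·19 + 15   →  a_0 = 6
19 = 1·15 + 4   →  a_1 = 1
15 = 3·4 + 3   →  a_2 = 3
4 = 1·3 + 1   →  a_3 = 1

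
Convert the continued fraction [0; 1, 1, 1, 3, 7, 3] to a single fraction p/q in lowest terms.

160/251

Fold from the inside: start with 3/1.
  7 + 1/3 = 22/3
  3 + 3/22 = 69/22
  1 + 22/69 = 91/69
  1 + 69/91 = 160/91
  1 + 91/160 = 251/160
  0 + 160/251 = 160/251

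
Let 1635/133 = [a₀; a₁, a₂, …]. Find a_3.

2

1635 = 12·133 + 39   →  a_0 = 12
133 = 3·39 + 16   →  a_1 = 3
39 = 2·16 + 7   →  a_2 = 2
16 = 2·7 + 2   →  a_3 = 2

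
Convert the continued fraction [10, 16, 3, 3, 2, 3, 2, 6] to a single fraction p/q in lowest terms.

Fold from the inside: start with 6/1.
  2 + 1/6 = 13/6
  3 + 6/13 = 45/13
  2 + 13/45 = 103/45
  3 + 45/103 = 354/103
  3 + 103/354 = 1165/354
  16 + 354/1165 = 18994/1165
  10 + 1165/18994 = 191105/18994

191105/18994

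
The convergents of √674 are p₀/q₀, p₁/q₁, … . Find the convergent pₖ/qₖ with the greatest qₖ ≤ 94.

675/26

√674 = [25; 1, 24, 1, 50, …] (period length 4).
Convergents:
  p_0/q_0 = 25/1
  p_1/q_1 = 26/1
  p_2/q_2 = 649/25
  p_3/q_3 = 675/26
  p_4/q_4 = 34399/1325
q_3 = 26 ≤ 94 < 1325 = q_4, so the answer is 675/26.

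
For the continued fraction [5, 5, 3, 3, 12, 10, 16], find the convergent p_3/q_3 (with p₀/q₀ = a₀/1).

275/53

Using pₖ = aₖpₖ₋₁ + pₖ₋₂, qₖ = aₖqₖ₋₁ + qₖ₋₂ (with p₋₁=1, p₋₂=0, q₋₁=0, q₋₂=1):
  k=0: a=5, p=5, q=1
  k=1: a=5, p=26, q=5
  k=2: a=3, p=83, q=16
  k=3: a=3, p=275, q=53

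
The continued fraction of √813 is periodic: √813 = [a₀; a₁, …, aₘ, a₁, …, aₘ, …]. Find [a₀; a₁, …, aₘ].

[28; 1, 1, 18, 1, 1, 56]

a₀ = ⌊√813⌋ = 28.
With m₀=0, d₀=1 and mₖ₊₁ = dₖaₖ − mₖ, dₖ₊₁ = (n − mₖ₊₁²)/dₖ, aₖ₊₁ = ⌊(a₀+mₖ₊₁)/dₖ₊₁⌋:
  k=1: m=28, d=29, a=1
  k=2: m=1, d=28, a=1
  k=3: m=27, d=3, a=18
  k=4: m=27, d=28, a=1
  k=5: m=1, d=29, a=1
  k=6: m=28, d=1, a=56
d=1 and a=2a₀=56 at k=6, so the next step gives (m, d) = (28, 29) again — its k=1 value — and the period has length 6.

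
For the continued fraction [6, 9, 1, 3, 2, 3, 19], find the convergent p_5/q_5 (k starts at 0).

1849/303

Using pₖ = aₖpₖ₋₁ + pₖ₋₂, qₖ = aₖqₖ₋₁ + qₖ₋₂ (with p₋₁=1, p₋₂=0, q₋₁=0, q₋₂=1):
  k=0: a=6, p=6, q=1
  k=1: a=9, p=55, q=9
  k=2: a=1, p=61, q=10
  k=3: a=3, p=238, q=39
  k=4: a=2, p=537, q=88
  k=5: a=3, p=1849, q=303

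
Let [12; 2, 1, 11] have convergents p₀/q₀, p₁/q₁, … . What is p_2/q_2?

Using pₖ = aₖpₖ₋₁ + pₖ₋₂, qₖ = aₖqₖ₋₁ + qₖ₋₂ (with p₋₁=1, p₋₂=0, q₋₁=0, q₋₂=1):
  k=0: a=12, p=12, q=1
  k=1: a=2, p=25, q=2
  k=2: a=1, p=37, q=3

37/3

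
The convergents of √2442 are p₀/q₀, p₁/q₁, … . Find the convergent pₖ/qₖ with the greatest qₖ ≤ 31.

√2442 = [49; 2, 2, 2, 98, …] (period length 4).
Convergents:
  p_0/q_0 = 49/1
  p_1/q_1 = 99/2
  p_2/q_2 = 247/5
  p_3/q_3 = 593/12
  p_4/q_4 = 58361/1181
q_3 = 12 ≤ 31 < 1181 = q_4, so the answer is 593/12.

593/12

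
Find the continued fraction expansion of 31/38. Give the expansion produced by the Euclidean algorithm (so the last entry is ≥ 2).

31 = 0×38 + 31
38 = 1×31 + 7
31 = 4×7 + 3
7 = 2×3 + 1
3 = 3×1 + 0  (stop)
So 31/38 = [0; 1, 4, 2, 3].

[0; 1, 4, 2, 3]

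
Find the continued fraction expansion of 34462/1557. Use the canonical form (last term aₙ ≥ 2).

34462 = 22*1557 + 208
1557 = 7*208 + 101
208 = 2*101 + 6
101 = 16*6 + 5
6 = 1*5 + 1
5 = 5*1 + 0  (stop)
So 34462/1557 = [22; 7, 2, 16, 1, 5].

[22; 7, 2, 16, 1, 5]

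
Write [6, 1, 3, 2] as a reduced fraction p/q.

Using pₖ = aₖpₖ₋₁ + pₖ₋₂ and qₖ = aₖqₖ₋₁ + qₖ₋₂:
  k=0: a=6, p=6, q=1
  k=1: a=1, p=7, q=1
  k=2: a=3, p=27, q=4
  k=3: a=2, p=61, q=9

61/9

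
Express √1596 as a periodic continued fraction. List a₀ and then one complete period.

[39; 1, 18, 1, 78]

a₀ = ⌊√1596⌋ = 39.
With m₀=0, d₀=1 and mₖ₊₁ = dₖaₖ − mₖ, dₖ₊₁ = (n − mₖ₊₁²)/dₖ, aₖ₊₁ = ⌊(a₀+mₖ₊₁)/dₖ₊₁⌋:
  k=1: m=39, d=75, a=1
  k=2: m=36, d=4, a=18
  k=3: m=36, d=75, a=1
  k=4: m=39, d=1, a=78
d=1 and a=2a₀=78 at k=4, so the next step gives (m, d) = (39, 75) again — its k=1 value — and the period has length 4.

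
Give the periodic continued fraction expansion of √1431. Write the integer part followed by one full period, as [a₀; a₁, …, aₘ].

a₀ = ⌊√1431⌋ = 37.

[37; 1, 4, 1, 4, 1, 74]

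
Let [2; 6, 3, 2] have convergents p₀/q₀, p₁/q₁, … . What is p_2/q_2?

41/19

Using pₖ = aₖpₖ₋₁ + pₖ₋₂, qₖ = aₖqₖ₋₁ + qₖ₋₂ (with p₋₁=1, p₋₂=0, q₋₁=0, q₋₂=1):
  k=0: a=2, p=2, q=1
  k=1: a=6, p=13, q=6
  k=2: a=3, p=41, q=19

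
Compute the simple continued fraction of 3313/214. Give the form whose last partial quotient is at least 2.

[15; 2, 12, 1, 7]

3313 = 15·214 + 103
214 = 2·103 + 8
103 = 12·8 + 7
8 = 1·7 + 1
7 = 7·1 + 0  (stop)
So 3313/214 = [15; 2, 12, 1, 7].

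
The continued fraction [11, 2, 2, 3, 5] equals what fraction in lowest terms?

1027/90

Fold from the inside: start with 5/1.
  3 + 1/5 = 16/5
  2 + 5/16 = 37/16
  2 + 16/37 = 90/37
  11 + 37/90 = 1027/90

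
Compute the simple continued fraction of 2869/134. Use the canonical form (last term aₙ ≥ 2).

2869 = 21·134 + 55
134 = 2·55 + 24
55 = 2·24 + 7
24 = 3·7 + 3
7 = 2·3 + 1
3 = 3·1 + 0  (stop)
So 2869/134 = [21; 2, 2, 3, 2, 3].

[21; 2, 2, 3, 2, 3]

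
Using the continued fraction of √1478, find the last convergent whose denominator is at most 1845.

53246/1385

√1478 = [38; 2, 4, 38, 4, 2, 76, …] (period length 6).
Convergents:
  p_0/q_0 = 38/1
  p_1/q_1 = 77/2
  p_2/q_2 = 346/9
  p_3/q_3 = 13225/344
  p_4/q_4 = 53246/1385
  p_5/q_5 = 119717/3114
q_4 = 1385 ≤ 1845 < 3114 = q_5, so the answer is 53246/1385.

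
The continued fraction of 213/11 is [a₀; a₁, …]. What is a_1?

213 = 19·11 + 4   →  a_0 = 19
11 = 2·4 + 3   →  a_1 = 2

2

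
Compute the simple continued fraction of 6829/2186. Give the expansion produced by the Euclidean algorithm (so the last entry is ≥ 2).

6829 = 3*2186 + 271
2186 = 8*271 + 18
271 = 15*18 + 1
18 = 18*1 + 0  (stop)
So 6829/2186 = [3; 8, 15, 18].

[3; 8, 15, 18]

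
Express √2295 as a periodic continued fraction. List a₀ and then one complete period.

[47; 1, 9, 1, 1, 1, 9, 1, 94]

a₀ = ⌊√2295⌋ = 47.
With m₀=0, d₀=1 and mₖ₊₁ = dₖaₖ − mₖ, dₖ₊₁ = (n − mₖ₊₁²)/dₖ, aₖ₊₁ = ⌊(a₀+mₖ₊₁)/dₖ₊₁⌋:
  k=1: m=47, d=86, a=1
  k=2: m=39, d=9, a=9
  k=3: m=42, d=59, a=1
  k=4: m=17, d=34, a=1
  k=5: m=17, d=59, a=1
  k=6: m=42, d=9, a=9
  k=7: m=39, d=86, a=1
  k=8: m=47, d=1, a=94
d=1 and a=2a₀=94 at k=8, so the next step gives (m, d) = (47, 86) again — its k=1 value — and the period has length 8.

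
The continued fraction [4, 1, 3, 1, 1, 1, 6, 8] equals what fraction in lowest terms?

Fold from the inside: start with 8/1.
  6 + 1/8 = 49/8
  1 + 8/49 = 57/49
  1 + 49/57 = 106/57
  1 + 57/106 = 163/106
  3 + 106/163 = 595/163
  1 + 163/595 = 758/595
  4 + 595/758 = 3627/758

3627/758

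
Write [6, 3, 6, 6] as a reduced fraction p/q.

739/117

Using pₖ = aₖpₖ₋₁ + pₖ₋₂ and qₖ = aₖqₖ₋₁ + qₖ₋₂:
  k=0: a=6, p=6, q=1
  k=1: a=3, p=19, q=3
  k=2: a=6, p=120, q=19
  k=3: a=6, p=739, q=117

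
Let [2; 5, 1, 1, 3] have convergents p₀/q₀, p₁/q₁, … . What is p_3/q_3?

24/11

Using pₖ = aₖpₖ₋₁ + pₖ₋₂, qₖ = aₖqₖ₋₁ + qₖ₋₂ (with p₋₁=1, p₋₂=0, q₋₁=0, q₋₂=1):
  k=0: a=2, p=2, q=1
  k=1: a=5, p=11, q=5
  k=2: a=1, p=13, q=6
  k=3: a=1, p=24, q=11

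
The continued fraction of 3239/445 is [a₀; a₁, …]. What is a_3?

1

3239 = 7·445 + 124   →  a_0 = 7
445 = 3·124 + 73   →  a_1 = 3
124 = 1·73 + 51   →  a_2 = 1
73 = 1·51 + 22   →  a_3 = 1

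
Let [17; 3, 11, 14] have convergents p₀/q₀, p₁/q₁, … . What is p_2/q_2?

Using pₖ = aₖpₖ₋₁ + pₖ₋₂, qₖ = aₖqₖ₋₁ + qₖ₋₂ (with p₋₁=1, p₋₂=0, q₋₁=0, q₋₂=1):
  k=0: a=17, p=17, q=1
  k=1: a=3, p=52, q=3
  k=2: a=11, p=589, q=34

589/34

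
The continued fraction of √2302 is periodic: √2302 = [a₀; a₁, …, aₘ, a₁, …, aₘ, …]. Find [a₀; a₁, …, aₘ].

a₀ = ⌊√2302⌋ = 47.

[47; 1, 46, 1, 94]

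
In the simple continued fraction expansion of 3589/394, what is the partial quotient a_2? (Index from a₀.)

3589 = 9·394 + 43   →  a_0 = 9
394 = 9·43 + 7   →  a_1 = 9
43 = 6·7 + 1   →  a_2 = 6

6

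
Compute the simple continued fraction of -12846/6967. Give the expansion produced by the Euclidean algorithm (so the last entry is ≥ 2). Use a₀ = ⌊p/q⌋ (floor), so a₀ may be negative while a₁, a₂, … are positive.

[-2; 6, 2, 2, 11, 19]

-12846 = -2*6967 + 1088
6967 = 6*1088 + 439
1088 = 2*439 + 210
439 = 2*210 + 19
210 = 11*19 + 1
19 = 19*1 + 0  (stop)
So -12846/6967 = [-2; 6, 2, 2, 11, 19].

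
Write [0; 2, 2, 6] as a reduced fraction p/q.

Fold from the inside: start with 6/1.
  2 + 1/6 = 13/6
  2 + 6/13 = 32/13
  0 + 13/32 = 13/32

13/32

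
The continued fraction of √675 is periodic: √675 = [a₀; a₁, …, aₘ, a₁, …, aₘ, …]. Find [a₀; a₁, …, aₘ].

[25; 1, 50]

a₀ = ⌊√675⌋ = 25.
With m₀=0, d₀=1 and mₖ₊₁ = dₖaₖ − mₖ, dₖ₊₁ = (n − mₖ₊₁²)/dₖ, aₖ₊₁ = ⌊(a₀+mₖ₊₁)/dₖ₊₁⌋:
  k=1: m=25, d=50, a=1
  k=2: m=25, d=1, a=50
d=1 and a=2a₀=50 at k=2, so the next step gives (m, d) = (25, 50) again — its k=1 value — and the period has length 2.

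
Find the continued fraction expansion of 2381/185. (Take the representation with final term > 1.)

[12; 1, 6, 1, 2, 2, 3]

2381 = 12*185 + 161
185 = 1*161 + 24
161 = 6*24 + 17
24 = 1*17 + 7
17 = 2*7 + 3
7 = 2*3 + 1
3 = 3*1 + 0  (stop)
So 2381/185 = [12; 1, 6, 1, 2, 2, 3].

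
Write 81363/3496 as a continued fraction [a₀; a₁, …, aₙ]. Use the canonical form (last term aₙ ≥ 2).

81363 = 23·3496 + 955
3496 = 3·955 + 631
955 = 1·631 + 324
631 = 1·324 + 307
324 = 1·307 + 17
307 = 18·17 + 1
17 = 17·1 + 0  (stop)
So 81363/3496 = [23; 3, 1, 1, 1, 18, 17].

[23; 3, 1, 1, 1, 18, 17]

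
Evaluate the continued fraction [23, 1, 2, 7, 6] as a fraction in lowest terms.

Fold from the inside: start with 6/1.
  7 + 1/6 = 43/6
  2 + 6/43 = 92/43
  1 + 43/92 = 135/92
  23 + 92/135 = 3197/135

3197/135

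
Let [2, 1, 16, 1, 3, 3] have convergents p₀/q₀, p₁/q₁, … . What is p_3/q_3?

Using pₖ = aₖpₖ₋₁ + pₖ₋₂, qₖ = aₖqₖ₋₁ + qₖ₋₂ (with p₋₁=1, p₋₂=0, q₋₁=0, q₋₂=1):
  k=0: a=2, p=2, q=1
  k=1: a=1, p=3, q=1
  k=2: a=16, p=50, q=17
  k=3: a=1, p=53, q=18

53/18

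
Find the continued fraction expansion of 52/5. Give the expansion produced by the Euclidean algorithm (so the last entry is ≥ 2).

[10; 2, 2]

52 = 10×5 + 2
5 = 2×2 + 1
2 = 2×1 + 0  (stop)
So 52/5 = [10; 2, 2].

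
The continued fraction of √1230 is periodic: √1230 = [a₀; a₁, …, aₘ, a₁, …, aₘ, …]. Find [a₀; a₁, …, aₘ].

a₀ = ⌊√1230⌋ = 35.
With m₀=0, d₀=1 and mₖ₊₁ = dₖaₖ − mₖ, dₖ₊₁ = (n − mₖ₊₁²)/dₖ, aₖ₊₁ = ⌊(a₀+mₖ₊₁)/dₖ₊₁⌋:
  k=1: m=35, d=5, a=14
  k=2: m=35, d=1, a=70
d=1 and a=2a₀=70 at k=2, so the next step gives (m, d) = (35, 5) again — its k=1 value — and the period has length 2.

[35; 14, 70]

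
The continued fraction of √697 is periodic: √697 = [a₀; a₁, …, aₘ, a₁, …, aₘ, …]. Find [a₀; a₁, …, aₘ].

a₀ = ⌊√697⌋ = 26.

[26; 2, 2, 52]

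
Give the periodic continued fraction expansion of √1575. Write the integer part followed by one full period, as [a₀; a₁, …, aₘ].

a₀ = ⌊√1575⌋ = 39.
With m₀=0, d₀=1 and mₖ₊₁ = dₖaₖ − mₖ, dₖ₊₁ = (n − mₖ₊₁²)/dₖ, aₖ₊₁ = ⌊(a₀+mₖ₊₁)/dₖ₊₁⌋:
  k=1: m=39, d=54, a=1
  k=2: m=15, d=25, a=2
  k=3: m=35, d=14, a=5
  k=4: m=35, d=25, a=2
  k=5: m=15, d=54, a=1
  k=6: m=39, d=1, a=78
d=1 and a=2a₀=78 at k=6, so the next step gives (m, d) = (39, 54) again — its k=1 value — and the period has length 6.

[39; 1, 2, 5, 2, 1, 78]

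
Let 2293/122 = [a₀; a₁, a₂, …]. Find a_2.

3

2293 = 18·122 + 97   →  a_0 = 18
122 = 1·97 + 25   →  a_1 = 1
97 = 3·25 + 22   →  a_2 = 3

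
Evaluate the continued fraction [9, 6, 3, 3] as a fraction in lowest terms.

577/63

Fold from the inside: start with 3/1.
  3 + 1/3 = 10/3
  6 + 3/10 = 63/10
  9 + 10/63 = 577/63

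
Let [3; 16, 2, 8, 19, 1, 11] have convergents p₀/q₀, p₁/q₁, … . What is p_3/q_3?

Using pₖ = aₖpₖ₋₁ + pₖ₋₂, qₖ = aₖqₖ₋₁ + qₖ₋₂ (with p₋₁=1, p₋₂=0, q₋₁=0, q₋₂=1):
  k=0: a=3, p=3, q=1
  k=1: a=16, p=49, q=16
  k=2: a=2, p=101, q=33
  k=3: a=8, p=857, q=280

857/280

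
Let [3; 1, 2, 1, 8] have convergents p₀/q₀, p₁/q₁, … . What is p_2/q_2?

11/3

Using pₖ = aₖpₖ₋₁ + pₖ₋₂, qₖ = aₖqₖ₋₁ + qₖ₋₂ (with p₋₁=1, p₋₂=0, q₋₁=0, q₋₂=1):
  k=0: a=3, p=3, q=1
  k=1: a=1, p=4, q=1
  k=2: a=2, p=11, q=3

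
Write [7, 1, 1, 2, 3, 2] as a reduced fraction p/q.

296/39

Fold from the inside: start with 2/1.
  3 + 1/2 = 7/2
  2 + 2/7 = 16/7
  1 + 7/16 = 23/16
  1 + 16/23 = 39/23
  7 + 23/39 = 296/39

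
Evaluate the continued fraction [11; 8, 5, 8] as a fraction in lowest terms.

3737/336

Fold from the inside: start with 8/1.
  5 + 1/8 = 41/8
  8 + 8/41 = 336/41
  11 + 41/336 = 3737/336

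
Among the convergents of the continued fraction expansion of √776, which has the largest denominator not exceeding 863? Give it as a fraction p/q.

10892/391

√776 = [27; 1, 5, 1, 54, …] (period length 4).
Convergents:
  p_0/q_0 = 27/1
  p_1/q_1 = 28/1
  p_2/q_2 = 167/6
  p_3/q_3 = 195/7
  p_4/q_4 = 10697/384
  p_5/q_5 = 10892/391
  p_6/q_6 = 65157/2339
q_5 = 391 ≤ 863 < 2339 = q_6, so the answer is 10892/391.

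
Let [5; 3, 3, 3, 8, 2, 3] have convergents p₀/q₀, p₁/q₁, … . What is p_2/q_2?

53/10

Using pₖ = aₖpₖ₋₁ + pₖ₋₂, qₖ = aₖqₖ₋₁ + qₖ₋₂ (with p₋₁=1, p₋₂=0, q₋₁=0, q₋₂=1):
  k=0: a=5, p=5, q=1
  k=1: a=3, p=16, q=3
  k=2: a=3, p=53, q=10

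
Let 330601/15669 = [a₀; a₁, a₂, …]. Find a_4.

330601 = 21·15669 + 1552   →  a_0 = 21
15669 = 10·1552 + 149   →  a_1 = 10
1552 = 10·149 + 62   →  a_2 = 10
149 = 2·62 + 25   →  a_3 = 2
62 = 2·25 + 12   →  a_4 = 2

2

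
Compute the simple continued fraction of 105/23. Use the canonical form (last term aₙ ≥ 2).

[4; 1, 1, 3, 3]

105 = 4*23 + 13
23 = 1*13 + 10
13 = 1*10 + 3
10 = 3*3 + 1
3 = 3*1 + 0  (stop)
So 105/23 = [4; 1, 1, 3, 3].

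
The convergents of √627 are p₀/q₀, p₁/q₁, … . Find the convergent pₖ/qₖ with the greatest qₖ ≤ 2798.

√627 = [25; 25, 50, …] (period length 2).
Convergents:
  p_0/q_0 = 25/1
  p_1/q_1 = 626/25
  p_2/q_2 = 31325/1251
  p_3/q_3 = 783751/31300
q_2 = 1251 ≤ 2798 < 31300 = q_3, so the answer is 31325/1251.

31325/1251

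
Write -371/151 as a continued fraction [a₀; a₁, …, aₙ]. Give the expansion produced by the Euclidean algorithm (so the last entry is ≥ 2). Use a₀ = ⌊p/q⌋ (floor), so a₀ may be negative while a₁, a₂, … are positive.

[-3; 1, 1, 5, 3, 4]

-371 = -3×151 + 82
151 = 1×82 + 69
82 = 1×69 + 13
69 = 5×13 + 4
13 = 3×4 + 1
4 = 4×1 + 0  (stop)
So -371/151 = [-3; 1, 1, 5, 3, 4].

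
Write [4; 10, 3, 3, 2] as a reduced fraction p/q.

Fold from the inside: start with 2/1.
  3 + 1/2 = 7/2
  3 + 2/7 = 23/7
  10 + 7/23 = 237/23
  4 + 23/237 = 971/237

971/237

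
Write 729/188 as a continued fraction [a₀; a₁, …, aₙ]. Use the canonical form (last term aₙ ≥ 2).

729 = 3·188 + 165
188 = 1·165 + 23
165 = 7·23 + 4
23 = 5·4 + 3
4 = 1·3 + 1
3 = 3·1 + 0  (stop)
So 729/188 = [3; 1, 7, 5, 1, 3].

[3; 1, 7, 5, 1, 3]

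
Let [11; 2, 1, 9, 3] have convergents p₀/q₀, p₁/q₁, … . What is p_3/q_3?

329/29

Using pₖ = aₖpₖ₋₁ + pₖ₋₂, qₖ = aₖqₖ₋₁ + qₖ₋₂ (with p₋₁=1, p₋₂=0, q₋₁=0, q₋₂=1):
  k=0: a=11, p=11, q=1
  k=1: a=2, p=23, q=2
  k=2: a=1, p=34, q=3
  k=3: a=9, p=329, q=29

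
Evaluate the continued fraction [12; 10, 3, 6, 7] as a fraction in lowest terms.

Fold from the inside: start with 7/1.
  6 + 1/7 = 43/7
  3 + 7/43 = 136/43
  10 + 43/136 = 1403/136
  12 + 136/1403 = 16972/1403

16972/1403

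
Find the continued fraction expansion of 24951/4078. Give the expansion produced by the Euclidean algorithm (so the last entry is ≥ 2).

[6; 8, 2, 3, 1, 8, 6]

24951 = 6·4078 + 483
4078 = 8·483 + 214
483 = 2·214 + 55
214 = 3·55 + 49
55 = 1·49 + 6
49 = 8·6 + 1
6 = 6·1 + 0  (stop)
So 24951/4078 = [6; 8, 2, 3, 1, 8, 6].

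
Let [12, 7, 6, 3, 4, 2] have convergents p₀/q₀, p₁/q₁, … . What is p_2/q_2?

Using pₖ = aₖpₖ₋₁ + pₖ₋₂, qₖ = aₖqₖ₋₁ + qₖ₋₂ (with p₋₁=1, p₋₂=0, q₋₁=0, q₋₂=1):
  k=0: a=12, p=12, q=1
  k=1: a=7, p=85, q=7
  k=2: a=6, p=522, q=43

522/43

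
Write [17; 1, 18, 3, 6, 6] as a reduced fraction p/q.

Using pₖ = aₖpₖ₋₁ + pₖ₋₂ and qₖ = aₖqₖ₋₁ + qₖ₋₂:
  k=0: a=17, p=17, q=1
  k=1: a=1, p=18, q=1
  k=2: a=18, p=341, q=19
  k=3: a=3, p=1041, q=58
  k=4: a=6, p=6587, q=367
  k=5: a=6, p=40563, q=2260

40563/2260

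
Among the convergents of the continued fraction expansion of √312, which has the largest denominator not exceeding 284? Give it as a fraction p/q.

√312 = [17; 1, 1, 1, 34, …] (period length 4).
Convergents:
  p_0/q_0 = 17/1
  p_1/q_1 = 18/1
  p_2/q_2 = 35/2
  p_3/q_3 = 53/3
  p_4/q_4 = 1837/104
  p_5/q_5 = 1890/107
  p_6/q_6 = 3727/211
  p_7/q_7 = 5617/318
q_6 = 211 ≤ 284 < 318 = q_7, so the answer is 3727/211.

3727/211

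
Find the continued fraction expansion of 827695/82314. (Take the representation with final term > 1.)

827695 = 10*82314 + 4555
82314 = 18*4555 + 324
4555 = 14*324 + 19
324 = 17*19 + 1
19 = 19*1 + 0  (stop)
So 827695/82314 = [10; 18, 14, 17, 19].

[10; 18, 14, 17, 19]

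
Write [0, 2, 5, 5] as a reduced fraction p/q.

Fold from the inside: start with 5/1.
  5 + 1/5 = 26/5
  2 + 5/26 = 57/26
  0 + 26/57 = 26/57

26/57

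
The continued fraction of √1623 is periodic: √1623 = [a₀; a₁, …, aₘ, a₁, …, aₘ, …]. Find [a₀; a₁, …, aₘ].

a₀ = ⌊√1623⌋ = 40.

[40; 3, 2, 26, 2, 3, 80]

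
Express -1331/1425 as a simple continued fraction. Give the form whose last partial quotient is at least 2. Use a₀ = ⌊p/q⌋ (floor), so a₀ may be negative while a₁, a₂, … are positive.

-1331 = -1×1425 + 94
1425 = 15×94 + 15
94 = 6×15 + 4
15 = 3×4 + 3
4 = 1×3 + 1
3 = 3×1 + 0  (stop)
So -1331/1425 = [-1; 15, 6, 3, 1, 3].

[-1; 15, 6, 3, 1, 3]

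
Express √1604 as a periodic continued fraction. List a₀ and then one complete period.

a₀ = ⌊√1604⌋ = 40.
With m₀=0, d₀=1 and mₖ₊₁ = dₖaₖ − mₖ, dₖ₊₁ = (n − mₖ₊₁²)/dₖ, aₖ₊₁ = ⌊(a₀+mₖ₊₁)/dₖ₊₁⌋:
  k=1: m=40, d=4, a=20
  k=2: m=40, d=1, a=80
d=1 and a=2a₀=80 at k=2, so the next step gives (m, d) = (40, 4) again — its k=1 value — and the period has length 2.

[40; 20, 80]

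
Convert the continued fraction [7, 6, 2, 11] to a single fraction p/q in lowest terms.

1066/149

Fold from the inside: start with 11/1.
  2 + 1/11 = 23/11
  6 + 11/23 = 149/23
  7 + 23/149 = 1066/149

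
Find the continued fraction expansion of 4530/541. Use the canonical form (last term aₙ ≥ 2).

4530 = 8·541 + 202
541 = 2·202 + 137
202 = 1·137 + 65
137 = 2·65 + 7
65 = 9·7 + 2
7 = 3·2 + 1
2 = 2·1 + 0  (stop)
So 4530/541 = [8; 2, 1, 2, 9, 3, 2].

[8; 2, 1, 2, 9, 3, 2]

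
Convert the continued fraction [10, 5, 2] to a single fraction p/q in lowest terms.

112/11

Using pₖ = aₖpₖ₋₁ + pₖ₋₂ and qₖ = aₖqₖ₋₁ + qₖ₋₂:
  k=0: a=10, p=10, q=1
  k=1: a=5, p=51, q=5
  k=2: a=2, p=112, q=11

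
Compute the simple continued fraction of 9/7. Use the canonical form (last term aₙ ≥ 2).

9 = 1*7 + 2
7 = 3*2 + 1
2 = 2*1 + 0  (stop)
So 9/7 = [1; 3, 2].

[1; 3, 2]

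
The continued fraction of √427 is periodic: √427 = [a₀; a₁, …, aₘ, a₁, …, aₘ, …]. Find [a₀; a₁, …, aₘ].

a₀ = ⌊√427⌋ = 20.
With m₀=0, d₀=1 and mₖ₊₁ = dₖaₖ − mₖ, dₖ₊₁ = (n − mₖ₊₁²)/dₖ, aₖ₊₁ = ⌊(a₀+mₖ₊₁)/dₖ₊₁⌋:
  k=1: m=20, d=27, a=1
  k=2: m=7, d=14, a=1
  k=3: m=7, d=27, a=1
  k=4: m=20, d=1, a=40
d=1 and a=2a₀=40 at k=4, so the next step gives (m, d) = (20, 27) again — its k=1 value — and the period has length 4.

[20; 1, 1, 1, 40]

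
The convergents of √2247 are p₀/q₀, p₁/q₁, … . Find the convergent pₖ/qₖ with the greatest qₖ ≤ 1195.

18724/395

√2247 = [47; 2, 2, 15, 2, 2, 94, …] (period length 6).
Convergents:
  p_0/q_0 = 47/1
  p_1/q_1 = 95/2
  p_2/q_2 = 237/5
  p_3/q_3 = 3650/77
  p_4/q_4 = 7537/159
  p_5/q_5 = 18724/395
  p_6/q_6 = 1767593/37289
q_5 = 395 ≤ 1195 < 37289 = q_6, so the answer is 18724/395.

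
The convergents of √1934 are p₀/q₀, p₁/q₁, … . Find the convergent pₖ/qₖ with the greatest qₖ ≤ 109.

√1934 = [43; 1, 42, 1, 86, …] (period length 4).
Convergents:
  p_0/q_0 = 43/1
  p_1/q_1 = 44/1
  p_2/q_2 = 1891/43
  p_3/q_3 = 1935/44
  p_4/q_4 = 168301/3827
q_3 = 44 ≤ 109 < 3827 = q_4, so the answer is 1935/44.

1935/44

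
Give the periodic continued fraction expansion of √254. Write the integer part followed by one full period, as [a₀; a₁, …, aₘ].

[15; 1, 14, 1, 30]

a₀ = ⌊√254⌋ = 15.
With m₀=0, d₀=1 and mₖ₊₁ = dₖaₖ − mₖ, dₖ₊₁ = (n − mₖ₊₁²)/dₖ, aₖ₊₁ = ⌊(a₀+mₖ₊₁)/dₖ₊₁⌋:
  k=1: m=15, d=29, a=1
  k=2: m=14, d=2, a=14
  k=3: m=14, d=29, a=1
  k=4: m=15, d=1, a=30
d=1 and a=2a₀=30 at k=4, so the next step gives (m, d) = (15, 29) again — its k=1 value — and the period has length 4.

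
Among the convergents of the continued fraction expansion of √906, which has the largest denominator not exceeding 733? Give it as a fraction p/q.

√906 = [30; 10, 60, …] (period length 2).
Convergents:
  p_0/q_0 = 30/1
  p_1/q_1 = 301/10
  p_2/q_2 = 18090/601
  p_3/q_3 = 181201/6020
q_2 = 601 ≤ 733 < 6020 = q_3, so the answer is 18090/601.

18090/601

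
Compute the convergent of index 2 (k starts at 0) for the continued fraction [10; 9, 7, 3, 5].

647/64

Using pₖ = aₖpₖ₋₁ + pₖ₋₂, qₖ = aₖqₖ₋₁ + qₖ₋₂ (with p₋₁=1, p₋₂=0, q₋₁=0, q₋₂=1):
  k=0: a=10, p=10, q=1
  k=1: a=9, p=91, q=9
  k=2: a=7, p=647, q=64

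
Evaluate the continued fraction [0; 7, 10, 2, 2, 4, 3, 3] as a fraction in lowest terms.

2446/17357

Using pₖ = aₖpₖ₋₁ + pₖ₋₂ and qₖ = aₖqₖ₋₁ + qₖ₋₂:
  k=0: a=0, p=0, q=1
  k=1: a=7, p=1, q=7
  k=2: a=10, p=10, q=71
  k=3: a=2, p=21, q=149
  k=4: a=2, p=52, q=369
  k=5: a=4, p=229, q=1625
  k=6: a=3, p=739, q=5244
  k=7: a=3, p=2446, q=17357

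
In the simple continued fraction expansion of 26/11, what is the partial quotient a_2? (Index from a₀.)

1

26 = 2·11 + 4   →  a_0 = 2
11 = 2·4 + 3   →  a_1 = 2
4 = 1·3 + 1   →  a_2 = 1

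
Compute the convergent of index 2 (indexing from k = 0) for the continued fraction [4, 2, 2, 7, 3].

22/5

Using pₖ = aₖpₖ₋₁ + pₖ₋₂, qₖ = aₖqₖ₋₁ + qₖ₋₂ (with p₋₁=1, p₋₂=0, q₋₁=0, q₋₂=1):
  k=0: a=4, p=4, q=1
  k=1: a=2, p=9, q=2
  k=2: a=2, p=22, q=5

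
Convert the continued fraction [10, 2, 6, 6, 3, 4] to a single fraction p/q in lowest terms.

Using pₖ = aₖpₖ₋₁ + pₖ₋₂ and qₖ = aₖqₖ₋₁ + qₖ₋₂:
  k=0: a=10, p=10, q=1
  k=1: a=2, p=21, q=2
  k=2: a=6, p=136, q=13
  k=3: a=6, p=837, q=80
  k=4: a=3, p=2647, q=253
  k=5: a=4, p=11425, q=1092

11425/1092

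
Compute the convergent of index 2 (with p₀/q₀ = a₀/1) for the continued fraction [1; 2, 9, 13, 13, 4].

Using pₖ = aₖpₖ₋₁ + pₖ₋₂, qₖ = aₖqₖ₋₁ + qₖ₋₂ (with p₋₁=1, p₋₂=0, q₋₁=0, q₋₂=1):
  k=0: a=1, p=1, q=1
  k=1: a=2, p=3, q=2
  k=2: a=9, p=28, q=19

28/19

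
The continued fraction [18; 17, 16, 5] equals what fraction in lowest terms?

Fold from the inside: start with 5/1.
  16 + 1/5 = 81/5
  17 + 5/81 = 1382/81
  18 + 81/1382 = 24957/1382

24957/1382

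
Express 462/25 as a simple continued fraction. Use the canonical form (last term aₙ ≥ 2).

462 = 18*25 + 12
25 = 2*12 + 1
12 = 12*1 + 0  (stop)
So 462/25 = [18; 2, 12].

[18; 2, 12]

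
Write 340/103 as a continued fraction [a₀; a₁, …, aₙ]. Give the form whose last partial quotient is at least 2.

[3; 3, 3, 10]

340 = 3*103 + 31
103 = 3*31 + 10
31 = 3*10 + 1
10 = 10*1 + 0  (stop)
So 340/103 = [3; 3, 3, 10].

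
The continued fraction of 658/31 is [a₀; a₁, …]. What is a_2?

658 = 21·31 + 7   →  a_0 = 21
31 = 4·7 + 3   →  a_1 = 4
7 = 2·3 + 1   →  a_2 = 2

2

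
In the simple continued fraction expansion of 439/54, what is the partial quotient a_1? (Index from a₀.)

7

439 = 8·54 + 7   →  a_0 = 8
54 = 7·7 + 5   →  a_1 = 7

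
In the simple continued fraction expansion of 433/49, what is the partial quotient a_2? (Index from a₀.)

5

433 = 8·49 + 41   →  a_0 = 8
49 = 1·41 + 8   →  a_1 = 1
41 = 5·8 + 1   →  a_2 = 5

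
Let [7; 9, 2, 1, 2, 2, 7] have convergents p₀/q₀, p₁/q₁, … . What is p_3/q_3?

Using pₖ = aₖpₖ₋₁ + pₖ₋₂, qₖ = aₖqₖ₋₁ + qₖ₋₂ (with p₋₁=1, p₋₂=0, q₋₁=0, q₋₂=1):
  k=0: a=7, p=7, q=1
  k=1: a=9, p=64, q=9
  k=2: a=2, p=135, q=19
  k=3: a=1, p=199, q=28

199/28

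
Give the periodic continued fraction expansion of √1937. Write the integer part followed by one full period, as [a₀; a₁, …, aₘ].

[44; 88]

a₀ = ⌊√1937⌋ = 44.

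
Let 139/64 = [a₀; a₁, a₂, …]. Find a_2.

1

139 = 2·64 + 11   →  a_0 = 2
64 = 5·11 + 9   →  a_1 = 5
11 = 1·9 + 2   →  a_2 = 1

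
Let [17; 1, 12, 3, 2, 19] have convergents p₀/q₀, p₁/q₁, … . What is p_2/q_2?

Using pₖ = aₖpₖ₋₁ + pₖ₋₂, qₖ = aₖqₖ₋₁ + qₖ₋₂ (with p₋₁=1, p₋₂=0, q₋₁=0, q₋₂=1):
  k=0: a=17, p=17, q=1
  k=1: a=1, p=18, q=1
  k=2: a=12, p=233, q=13

233/13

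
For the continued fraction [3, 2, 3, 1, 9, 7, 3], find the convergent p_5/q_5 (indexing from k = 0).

2152/625

Using pₖ = aₖpₖ₋₁ + pₖ₋₂, qₖ = aₖqₖ₋₁ + qₖ₋₂ (with p₋₁=1, p₋₂=0, q₋₁=0, q₋₂=1):
  k=0: a=3, p=3, q=1
  k=1: a=2, p=7, q=2
  k=2: a=3, p=24, q=7
  k=3: a=1, p=31, q=9
  k=4: a=9, p=303, q=88
  k=5: a=7, p=2152, q=625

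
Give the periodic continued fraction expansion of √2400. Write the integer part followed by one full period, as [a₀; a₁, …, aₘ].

a₀ = ⌊√2400⌋ = 48.
With m₀=0, d₀=1 and mₖ₊₁ = dₖaₖ − mₖ, dₖ₊₁ = (n − mₖ₊₁²)/dₖ, aₖ₊₁ = ⌊(a₀+mₖ₊₁)/dₖ₊₁⌋:
  k=1: m=48, d=96, a=1
  k=2: m=48, d=1, a=96
d=1 and a=2a₀=96 at k=2, so the next step gives (m, d) = (48, 96) again — its k=1 value — and the period has length 2.

[48; 1, 96]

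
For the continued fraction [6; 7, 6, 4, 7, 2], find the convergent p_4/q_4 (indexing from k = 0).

Using pₖ = aₖpₖ₋₁ + pₖ₋₂, qₖ = aₖqₖ₋₁ + qₖ₋₂ (with p₋₁=1, p₋₂=0, q₋₁=0, q₋₂=1):
  k=0: a=6, p=6, q=1
  k=1: a=7, p=43, q=7
  k=2: a=6, p=264, q=43
  k=3: a=4, p=1099, q=179
  k=4: a=7, p=7957, q=1296

7957/1296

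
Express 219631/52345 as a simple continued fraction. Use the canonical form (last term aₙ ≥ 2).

219631 = 4*52345 + 10251
52345 = 5*10251 + 1090
10251 = 9*1090 + 441
1090 = 2*441 + 208
441 = 2*208 + 25
208 = 8*25 + 8
25 = 3*8 + 1
8 = 8*1 + 0  (stop)
So 219631/52345 = [4; 5, 9, 2, 2, 8, 3, 8].

[4; 5, 9, 2, 2, 8, 3, 8]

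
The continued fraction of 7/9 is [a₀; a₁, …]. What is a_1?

1

7 = 0·9 + 7   →  a_0 = 0
9 = 1·7 + 2   →  a_1 = 1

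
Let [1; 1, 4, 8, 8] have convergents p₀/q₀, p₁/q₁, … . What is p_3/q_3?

74/41

Using pₖ = aₖpₖ₋₁ + pₖ₋₂, qₖ = aₖqₖ₋₁ + qₖ₋₂ (with p₋₁=1, p₋₂=0, q₋₁=0, q₋₂=1):
  k=0: a=1, p=1, q=1
  k=1: a=1, p=2, q=1
  k=2: a=4, p=9, q=5
  k=3: a=8, p=74, q=41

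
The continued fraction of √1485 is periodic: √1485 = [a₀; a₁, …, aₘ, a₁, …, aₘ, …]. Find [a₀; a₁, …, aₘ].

a₀ = ⌊√1485⌋ = 38.

[38; 1, 1, 6, 1, 1, 76]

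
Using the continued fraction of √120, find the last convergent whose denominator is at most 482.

5050/461

√120 = [10; 1, 20, …] (period length 2).
Convergents:
  p_0/q_0 = 10/1
  p_1/q_1 = 11/1
  p_2/q_2 = 230/21
  p_3/q_3 = 241/22
  p_4/q_4 = 5050/461
  p_5/q_5 = 5291/483
q_4 = 461 ≤ 482 < 483 = q_5, so the answer is 5050/461.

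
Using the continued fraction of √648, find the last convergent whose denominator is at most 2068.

19601/770

√648 = [25; 2, 5, 6, 5, 2, 50, …] (period length 6).
Convergents:
  p_0/q_0 = 25/1
  p_1/q_1 = 51/2
  p_2/q_2 = 280/11
  p_3/q_3 = 1731/68
  p_4/q_4 = 8935/351
  p_5/q_5 = 19601/770
  p_6/q_6 = 988985/38851
q_5 = 770 ≤ 2068 < 38851 = q_6, so the answer is 19601/770.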